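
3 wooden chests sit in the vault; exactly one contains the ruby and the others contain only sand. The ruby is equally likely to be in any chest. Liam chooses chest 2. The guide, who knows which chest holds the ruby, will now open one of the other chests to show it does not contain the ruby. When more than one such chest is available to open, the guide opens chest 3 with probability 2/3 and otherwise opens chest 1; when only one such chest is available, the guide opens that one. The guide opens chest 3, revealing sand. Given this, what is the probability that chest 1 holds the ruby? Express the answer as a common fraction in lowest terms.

Apply Bayes' rule, conditioning on where the ruby actually is.
If it is in chest 1 (prior 1/3): only chest 3 is available, probability 1; weight (1/3)·1 = 1/3.
If it is in chest 2 (prior 1/3): chest 3 is available, opened with probability 2/3; weight (1/3)·(2/3) = 2/9.
If it is in chest 3 (prior 1/3): the guide opened chest 3, so this case is ruled out; weight (1/3)·0 = 0.
The weights sum to 5/9.
So P(the ruby in chest 1 | the guide opened chest 3) = (1/3) / (5/9) = 3/5.

3/5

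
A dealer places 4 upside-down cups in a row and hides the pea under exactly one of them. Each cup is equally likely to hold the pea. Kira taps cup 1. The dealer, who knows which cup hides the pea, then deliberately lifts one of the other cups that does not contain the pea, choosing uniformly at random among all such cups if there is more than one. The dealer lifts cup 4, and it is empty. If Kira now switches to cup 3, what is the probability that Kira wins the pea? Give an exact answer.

Apply Bayes' rule, conditioning on where the pea actually is.
If it is under cup 1 (prior 1/4): the dealer has 3 equally likely choices, so probability 1/3; weight (1/4)·(1/3) = 1/12.
If it is under either of cups 2 and 3 (prior 1/4 each): the dealer has 2 equally likely choices, so probability 1/2; weight (1/4)·(1/2) = 1/8 each.
If it is under cup 4 (prior 1/4): the dealer opened cup 4, so this case is ruled out; weight (1/4)·0 = 0.
The weights sum to 1/3.
So P(the pea under cup 3 | the dealer opened cup 4) = (1/8) / (1/3) = 3/8.

3/8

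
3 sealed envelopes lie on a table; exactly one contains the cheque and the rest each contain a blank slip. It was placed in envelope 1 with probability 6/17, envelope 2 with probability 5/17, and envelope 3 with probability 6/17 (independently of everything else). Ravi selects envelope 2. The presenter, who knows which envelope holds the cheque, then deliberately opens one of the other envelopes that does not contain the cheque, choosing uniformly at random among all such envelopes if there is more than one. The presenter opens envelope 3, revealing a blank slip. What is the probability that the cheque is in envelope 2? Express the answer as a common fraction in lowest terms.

5/17

Consider each possible location of the cheque in turn.
If it is in envelope 1 (prior 6/17): the presenter has no choice, probability 1; weight (6/17)·1 = 6/17.
If it is in envelope 2 (prior 5/17): the presenter has 2 equally likely choices, so probability 1/2; weight (5/17)·(1/2) = 5/34.
If it is in envelope 3 (prior 6/17): the presenter opened envelope 3, so this case is ruled out; weight (6/17)·0 = 0.
The weights sum to 1/2.
So P(the cheque in envelope 2 | the presenter opened envelope 3) = (5/34) / (1/2) = 5/17.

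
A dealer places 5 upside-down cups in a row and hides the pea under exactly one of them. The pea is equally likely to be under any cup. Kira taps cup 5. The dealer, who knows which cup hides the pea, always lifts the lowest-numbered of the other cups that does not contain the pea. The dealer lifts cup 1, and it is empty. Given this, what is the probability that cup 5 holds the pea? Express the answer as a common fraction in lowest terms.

Condition on the true location of the pea.
If it is under cup 1 (prior 1/5): the dealer opened cup 1, so this case is ruled out; weight (1/5)·0 = 0.
If it is under any of cups 2, 3, 4, and 5 (prior 1/5 each): cup 1 is the lowest-numbered option available, probability 1; weight (1/5)·1 = 1/5 each.
The weights sum to 4/5.
So P(the pea under cup 5 | the dealer opened cup 1) = (1/5) / (4/5) = 1/4.

1/4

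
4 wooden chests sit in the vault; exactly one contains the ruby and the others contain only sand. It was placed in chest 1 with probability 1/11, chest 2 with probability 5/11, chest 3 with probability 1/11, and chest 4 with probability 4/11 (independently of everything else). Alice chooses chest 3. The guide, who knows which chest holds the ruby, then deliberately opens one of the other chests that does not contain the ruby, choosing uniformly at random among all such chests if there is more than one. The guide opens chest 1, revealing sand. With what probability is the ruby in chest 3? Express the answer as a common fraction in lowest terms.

2/29

Condition on the true location of the ruby.
If it is in chest 1 (prior 1/11): the guide opened chest 1, so this case is ruled out; weight (1/11)·0 = 0.
If it is in chest 2 (prior 5/11): the guide has 2 equally likely choices, so probability 1/2; weight (5/11)·(1/2) = 5/22.
If it is in chest 3 (prior 1/11): the guide has 3 equally likely choices, so probability 1/3; weight (1/11)·(1/3) = 1/33.
If it is in chest 4 (prior 4/11): the guide has 2 equally likely choices, so probability 1/2; weight (4/11)·(1/2) = 2/11.
The weights sum to 29/66.
So P(the ruby in chest 3 | the guide opened chest 1) = (1/33) / (29/66) = 2/29.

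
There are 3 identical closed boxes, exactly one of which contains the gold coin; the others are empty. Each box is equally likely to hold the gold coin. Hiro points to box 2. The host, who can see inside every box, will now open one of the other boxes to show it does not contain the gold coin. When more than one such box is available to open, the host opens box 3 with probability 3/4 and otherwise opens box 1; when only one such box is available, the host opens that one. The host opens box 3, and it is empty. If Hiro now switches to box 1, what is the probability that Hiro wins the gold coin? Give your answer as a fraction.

4/7

Condition on the true location of the gold coin.
If it is in box 1 (prior 1/3): only box 3 is available, probability 1; weight (1/3)·1 = 1/3.
If it is in box 2 (prior 1/3): box 3 is available, opened with probability 3/4; weight (1/3)·(3/4) = 1/4.
If it is in box 3 (prior 1/3): the host opened box 3, so this case is ruled out; weight (1/3)·0 = 0.
The weights sum to 7/12.
So P(the gold coin in box 1 | the host opened box 3) = (1/3) / (7/12) = 4/7.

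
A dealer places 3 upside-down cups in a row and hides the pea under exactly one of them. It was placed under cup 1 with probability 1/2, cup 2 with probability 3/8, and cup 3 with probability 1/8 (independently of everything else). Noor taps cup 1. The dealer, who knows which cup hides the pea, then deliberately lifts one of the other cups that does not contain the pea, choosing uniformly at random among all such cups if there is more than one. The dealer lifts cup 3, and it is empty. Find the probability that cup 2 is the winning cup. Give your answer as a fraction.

3/5

Consider each possible location of the pea in turn.
If it is under cup 1 (prior 1/2): the dealer has 2 equally likely choices, so probability 1/2; weight (1/2)·(1/2) = 1/4.
If it is under cup 2 (prior 3/8): the dealer has no choice, probability 1; weight (3/8)·1 = 3/8.
If it is under cup 3 (prior 1/8): the dealer opened cup 3, so this case is ruled out; weight (1/8)·0 = 0.
The weights sum to 5/8.
So P(the pea under cup 2 | the dealer opened cup 3) = (3/8) / (5/8) = 3/5.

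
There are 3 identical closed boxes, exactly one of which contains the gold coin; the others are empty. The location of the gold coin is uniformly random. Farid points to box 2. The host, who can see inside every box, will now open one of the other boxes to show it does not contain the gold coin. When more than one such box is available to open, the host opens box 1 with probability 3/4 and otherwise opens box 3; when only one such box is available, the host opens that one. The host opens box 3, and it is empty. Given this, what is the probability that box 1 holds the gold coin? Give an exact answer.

Condition on the true location of the gold coin.
If it is in box 1 (prior 1/3): only box 3 is available, probability 1; weight (1/3)·1 = 1/3.
If it is in box 2 (prior 1/3): box 1 is available but not opened, probability 1/4; weight (1/3)·(1/4) = 1/12.
If it is in box 3 (prior 1/3): the host opened box 3, so this case is ruled out; weight (1/3)·0 = 0.
The weights sum to 5/12.
So P(the gold coin in box 1 | the host opened box 3) = (1/3) / (5/12) = 4/5.

4/5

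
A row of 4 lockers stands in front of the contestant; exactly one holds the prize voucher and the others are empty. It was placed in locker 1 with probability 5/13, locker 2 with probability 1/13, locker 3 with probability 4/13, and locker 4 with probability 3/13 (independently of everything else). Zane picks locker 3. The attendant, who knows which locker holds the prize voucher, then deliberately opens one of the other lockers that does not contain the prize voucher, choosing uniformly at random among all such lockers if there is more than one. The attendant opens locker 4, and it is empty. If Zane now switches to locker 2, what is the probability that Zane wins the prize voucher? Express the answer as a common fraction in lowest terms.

Condition on the true location of the prize voucher.
If it is in locker 1 (prior 5/13): the attendant has 2 equally likely choices, so probability 1/2; weight (5/13)·(1/2) = 5/26.
If it is in locker 2 (prior 1/13): the attendant has 2 equally likely choices, so probability 1/2; weight (1/13)·(1/2) = 1/26.
If it is in locker 3 (prior 4/13): the attendant has 3 equally likely choices, so probability 1/3; weight (4/13)·(1/3) = 4/39.
If it is in locker 4 (prior 3/13): the attendant opened locker 4, so this case is ruled out; weight (3/13)·0 = 0.
The weights sum to 1/3.
So P(the prize voucher in locker 2 | the attendant opened locker 4) = (1/26) / (1/3) = 3/26.

3/26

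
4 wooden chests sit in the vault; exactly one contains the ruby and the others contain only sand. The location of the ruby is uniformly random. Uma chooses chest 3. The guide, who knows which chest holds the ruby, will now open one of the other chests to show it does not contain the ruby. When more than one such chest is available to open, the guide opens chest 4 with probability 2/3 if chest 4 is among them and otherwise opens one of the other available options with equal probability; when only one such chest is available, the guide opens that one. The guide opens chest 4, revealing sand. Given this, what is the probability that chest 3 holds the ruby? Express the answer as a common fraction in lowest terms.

1/3

Condition on the true location of the ruby.
If it is in any of chests 1, 2, and 3 (prior 1/4 each): chest 4 is available, opened with probability 2/3; weight (1/4)·(2/3) = 1/6 each.
If it is in chest 4 (prior 1/4): the guide opened chest 4, so this case is ruled out; weight (1/4)·0 = 0.
The weights sum to 1/2.
So P(the ruby in chest 3 | the guide opened chest 4) = (1/6) / (1/2) = 1/3.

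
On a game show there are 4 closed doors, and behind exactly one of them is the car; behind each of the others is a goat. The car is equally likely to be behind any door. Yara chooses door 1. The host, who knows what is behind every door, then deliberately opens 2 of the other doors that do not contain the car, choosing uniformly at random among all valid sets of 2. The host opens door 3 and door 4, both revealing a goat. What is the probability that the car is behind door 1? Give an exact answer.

1/4

Apply Bayes' rule, conditioning on where the car actually is.
If it is behind door 1 (prior 1/4): the host has 3 equally likely choices, so probability 1/3; weight (1/4)·(1/3) = 1/12.
If it is behind door 2 (prior 1/4): the host has no choice, probability 1; weight (1/4)·1 = 1/4.
If it is behind either of doors 3 and 4 (prior 1/4 each): that door was opened and seen not to hold the prize — ruled out; weight (1/4)·0 = 0 each.
The weights sum to 1/3.
So P(the car behind door 1 | the host opened door 3 and door 4) = (1/12) / (1/3) = 1/4.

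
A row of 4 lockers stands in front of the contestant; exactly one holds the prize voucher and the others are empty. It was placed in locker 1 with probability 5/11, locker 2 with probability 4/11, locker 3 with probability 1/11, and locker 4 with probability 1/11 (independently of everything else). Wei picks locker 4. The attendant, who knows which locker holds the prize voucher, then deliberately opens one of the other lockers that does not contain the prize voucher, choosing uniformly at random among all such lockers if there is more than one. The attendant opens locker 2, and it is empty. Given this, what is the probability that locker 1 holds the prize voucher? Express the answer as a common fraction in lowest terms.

Condition on the true location of the prize voucher.
If it is in locker 1 (prior 5/11): the attendant has 2 equally likely choices, so probability 1/2; weight (5/11)·(1/2) = 5/22.
If it is in locker 2 (prior 4/11): the attendant opened locker 2, so this case is ruled out; weight (4/11)·0 = 0.
If it is in locker 3 (prior 1/11): the attendant has 2 equally likely choices, so probability 1/2; weight (1/11)·(1/2) = 1/22.
If it is in locker 4 (prior 1/11): the attendant has 3 equally likely choices, so probability 1/3; weight (1/11)·(1/3) = 1/33.
The weights sum to 10/33.
So P(the prize voucher in locker 1 | the attendant opened locker 2) = (5/22) / (10/33) = 3/4.

3/4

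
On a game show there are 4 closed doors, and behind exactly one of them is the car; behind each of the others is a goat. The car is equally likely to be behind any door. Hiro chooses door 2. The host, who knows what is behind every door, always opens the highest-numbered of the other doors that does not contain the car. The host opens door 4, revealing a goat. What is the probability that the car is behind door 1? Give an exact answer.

Condition on the true location of the car.
If it is behind any of doors 1, 2, and 3 (prior 1/4 each): door 4 is the highest-numbered option available, probability 1; weight (1/4)·1 = 1/4 each.
If it is behind door 4 (prior 1/4): the host opened door 4, so this case is ruled out; weight (1/4)·0 = 0.
The weights sum to 3/4.
So P(the car behind door 1 | the host opened door 4) = (1/4) / (3/4) = 1/3.

1/3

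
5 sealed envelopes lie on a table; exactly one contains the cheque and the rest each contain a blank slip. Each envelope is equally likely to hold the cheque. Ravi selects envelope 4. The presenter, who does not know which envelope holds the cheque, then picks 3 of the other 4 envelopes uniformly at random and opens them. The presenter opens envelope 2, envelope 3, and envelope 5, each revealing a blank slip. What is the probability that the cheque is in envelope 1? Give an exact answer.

1/2

Consider each possible location of the cheque in turn.
If it is in either of envelopes 1 and 4 (prior 1/5 each): the presenter picks exactly this set with probability 1/4 regardless, and none is the prize; weight (1/5)·(1/4) = 1/20 each.
If it is in any of envelopes 2, 3, and 5 (prior 1/5 each): that envelope was opened and seen not to hold the prize — ruled out; weight (1/5)·0 = 0 each.
The weights sum to 1/10.
So P(the cheque in envelope 1 | the presenter opened envelope 2, envelope 3, and envelope 5) = (1/20) / (1/10) = 1/2.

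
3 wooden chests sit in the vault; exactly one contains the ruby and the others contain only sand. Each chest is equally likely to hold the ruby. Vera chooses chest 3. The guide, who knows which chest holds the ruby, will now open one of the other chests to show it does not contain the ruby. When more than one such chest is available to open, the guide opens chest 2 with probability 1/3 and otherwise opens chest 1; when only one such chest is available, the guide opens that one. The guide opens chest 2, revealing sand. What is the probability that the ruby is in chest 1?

Apply Bayes' rule, conditioning on where the ruby actually is.
If it is in chest 1 (prior 1/3): only chest 2 is available, probability 1; weight (1/3)·1 = 1/3.
If it is in chest 2 (prior 1/3): the guide opened chest 2, so this case is ruled out; weight (1/3)·0 = 0.
If it is in chest 3 (prior 1/3): chest 2 is available, opened with probability 1/3; weight (1/3)·(1/3) = 1/9.
The weights sum to 4/9.
So P(the ruby in chest 1 | the guide opened chest 2) = (1/3) / (4/9) = 3/4.

3/4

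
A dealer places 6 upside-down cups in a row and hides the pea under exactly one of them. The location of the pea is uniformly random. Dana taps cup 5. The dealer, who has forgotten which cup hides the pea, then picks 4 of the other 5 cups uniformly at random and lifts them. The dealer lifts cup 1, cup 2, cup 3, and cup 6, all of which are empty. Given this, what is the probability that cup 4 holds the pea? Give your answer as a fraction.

1/2

Because the dealer chose which cups to lift without knowing where the pea is, the choice is independent of the prize location. Learning that none of the 4 opened cups holds the pea simply rules out those 4 locations and leaves the remaining 2 cups still equally likely by symmetry.
So P(the pea under cup 4) = 1/2.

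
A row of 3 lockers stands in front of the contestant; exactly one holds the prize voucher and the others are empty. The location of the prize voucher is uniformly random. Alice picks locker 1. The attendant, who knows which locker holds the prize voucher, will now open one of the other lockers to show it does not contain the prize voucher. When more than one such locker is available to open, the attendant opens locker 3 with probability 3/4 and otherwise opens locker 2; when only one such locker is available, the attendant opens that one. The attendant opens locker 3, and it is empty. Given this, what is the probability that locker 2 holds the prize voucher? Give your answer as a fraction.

4/7

Apply Bayes' rule, conditioning on where the prize voucher actually is.
If it is in locker 1 (prior 1/3): locker 3 is available, opened with probability 3/4; weight (1/3)·(3/4) = 1/4.
If it is in locker 2 (prior 1/3): only locker 3 is available, probability 1; weight (1/3)·1 = 1/3.
If it is in locker 3 (prior 1/3): the attendant opened locker 3, so this case is ruled out; weight (1/3)·0 = 0.
The weights sum to 7/12.
So P(the prize voucher in locker 2 | the attendant opened locker 3) = (1/3) / (7/12) = 4/7.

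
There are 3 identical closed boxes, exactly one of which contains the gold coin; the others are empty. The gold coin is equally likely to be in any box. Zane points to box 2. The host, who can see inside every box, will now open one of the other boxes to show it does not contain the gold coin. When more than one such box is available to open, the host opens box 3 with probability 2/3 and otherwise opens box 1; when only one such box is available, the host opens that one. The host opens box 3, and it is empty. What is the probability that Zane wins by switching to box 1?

3/5

Apply Bayes' rule, conditioning on where the gold coin actually is.
If it is in box 1 (prior 1/3): only box 3 is available, probability 1; weight (1/3)·1 = 1/3.
If it is in box 2 (prior 1/3): box 3 is available, opened with probability 2/3; weight (1/3)·(2/3) = 2/9.
If it is in box 3 (prior 1/3): the host opened box 3, so this case is ruled out; weight (1/3)·0 = 0.
The weights sum to 5/9.
So P(the gold coin in box 1 | the host opened box 3) = (1/3) / (5/9) = 3/5.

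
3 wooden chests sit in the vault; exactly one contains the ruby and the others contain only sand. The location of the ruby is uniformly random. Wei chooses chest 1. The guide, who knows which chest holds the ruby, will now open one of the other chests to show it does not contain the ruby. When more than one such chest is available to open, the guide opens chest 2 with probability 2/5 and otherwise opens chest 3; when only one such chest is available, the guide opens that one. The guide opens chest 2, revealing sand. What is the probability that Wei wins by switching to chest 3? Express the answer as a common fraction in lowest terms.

5/7

Consider each possible location of the ruby in turn.
If it is in chest 1 (prior 1/3): chest 2 is available, opened with probability 2/5; weight (1/3)·(2/5) = 2/15.
If it is in chest 2 (prior 1/3): the guide opened chest 2, so this case is ruled out; weight (1/3)·0 = 0.
If it is in chest 3 (prior 1/3): only chest 2 is available, probability 1; weight (1/3)·1 = 1/3.
The weights sum to 7/15.
So P(the ruby in chest 3 | the guide opened chest 2) = (1/3) / (7/15) = 5/7.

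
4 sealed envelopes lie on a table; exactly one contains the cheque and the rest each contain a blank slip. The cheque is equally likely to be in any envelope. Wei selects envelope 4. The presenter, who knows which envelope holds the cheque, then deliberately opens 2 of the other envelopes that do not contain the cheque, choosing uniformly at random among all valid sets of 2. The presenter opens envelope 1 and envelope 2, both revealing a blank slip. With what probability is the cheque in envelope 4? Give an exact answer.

Consider each possible location of the cheque in turn.
If it is in either of envelopes 1 and 2 (prior 1/4 each): that envelope was opened and seen not to hold the prize — ruled out; weight (1/4)·0 = 0 each.
If it is in envelope 3 (prior 1/4): the presenter has no choice, probability 1; weight (1/4)·1 = 1/4.
If it is in envelope 4 (prior 1/4): the presenter has 3 equally likely choices, so probability 1/3; weight (1/4)·(1/3) = 1/12.
The weights sum to 1/3.
So P(the cheque in envelope 4 | the presenter opened envelope 1 and envelope 2) = (1/12) / (1/3) = 1/4.

1/4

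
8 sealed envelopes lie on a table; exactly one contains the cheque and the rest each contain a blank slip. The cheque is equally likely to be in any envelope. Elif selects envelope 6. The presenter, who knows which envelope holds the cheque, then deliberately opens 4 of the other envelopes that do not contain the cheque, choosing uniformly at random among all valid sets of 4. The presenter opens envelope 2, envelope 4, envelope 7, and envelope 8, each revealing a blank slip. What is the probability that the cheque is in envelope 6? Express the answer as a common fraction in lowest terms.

1/8

Consider each possible location of the cheque in turn.
If it is in any of envelopes 1, 3, and 5 (prior 1/8 each): the presenter has 15 equally likely choices, so probability 1/15; weight (1/8)·(1/15) = 1/120 each.
If it is in any of envelopes 2, 4, 7, and 8 (prior 1/8 each): that envelope was opened and seen not to hold the prize — ruled out; weight (1/8)·0 = 0 each.
If it is in envelope 6 (prior 1/8): the presenter has 35 equally likely choices, so probability 1/35; weight (1/8)·(1/35) = 1/280.
The weights sum to 1/35.
So P(the cheque in envelope 6 | the presenter opened envelope 2, envelope 4, envelope 7, and envelope 8) = (1/280) / (1/35) = 1/8.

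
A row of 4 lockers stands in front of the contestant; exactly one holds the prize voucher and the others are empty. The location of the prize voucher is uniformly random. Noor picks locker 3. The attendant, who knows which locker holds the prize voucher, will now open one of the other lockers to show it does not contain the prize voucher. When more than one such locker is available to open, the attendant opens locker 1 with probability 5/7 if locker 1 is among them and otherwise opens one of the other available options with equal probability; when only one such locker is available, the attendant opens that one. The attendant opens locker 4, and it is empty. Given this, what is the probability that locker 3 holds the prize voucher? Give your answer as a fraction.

Consider each possible location of the prize voucher in turn.
If it is in locker 1 (prior 1/4): locker 1 holds the prize so is unavailable; the attendant chooses uniformly among the 2 others, probability 1/2; weight (1/4)·(1/2) = 1/8.
If it is in locker 2 (prior 1/4): locker 1 is available but not opened, probability 2/7; weight (1/4)·(2/7) = 1/14.
If it is in locker 3 (prior 1/4): locker 1 is available but not opened; locker 4 gets probability (1 − 5/7)/2 = 1/7; weight (1/4)·(1/7) = 1/28.
If it is in locker 4 (prior 1/4): the attendant opened locker 4, so this case is ruled out; weight (1/4)·0 = 0.
The weights sum to 13/56.
So P(the prize voucher in locker 3 | the attendant opened locker 4) = (1/28) / (13/56) = 2/13.

2/13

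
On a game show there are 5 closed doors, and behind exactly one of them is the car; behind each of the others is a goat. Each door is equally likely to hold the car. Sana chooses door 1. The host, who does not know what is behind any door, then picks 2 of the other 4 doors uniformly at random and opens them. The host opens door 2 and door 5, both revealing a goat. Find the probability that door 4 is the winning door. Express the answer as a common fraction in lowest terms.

Apply Bayes' rule, conditioning on where the car actually is.
If it is behind any of doors 1, 3, and 4 (prior 1/5 each): the host picks exactly this set with probability 1/6 regardless, and none is the prize; weight (1/5)·(1/6) = 1/30 each.
If it is behind either of doors 2 and 5 (prior 1/5 each): that door was opened and seen not to hold the prize — ruled out; weight (1/5)·0 = 0 each.
The weights sum to 1/10.
So P(the car behind door 4 | the host opened door 2 and door 5) = (1/30) / (1/10) = 1/3.

1/3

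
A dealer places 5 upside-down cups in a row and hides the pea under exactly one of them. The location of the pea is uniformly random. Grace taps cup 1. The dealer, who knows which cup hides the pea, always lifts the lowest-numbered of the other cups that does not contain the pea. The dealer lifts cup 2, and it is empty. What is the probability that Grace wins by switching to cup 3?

1/4

Condition on the true location of the pea.
If it is under any of cups 1, 3, 4, and 5 (prior 1/5 each): cup 2 is the lowest-numbered option available, probability 1; weight (1/5)·1 = 1/5 each.
If it is under cup 2 (prior 1/5): the dealer opened cup 2, so this case is ruled out; weight (1/5)·0 = 0.
The weights sum to 4/5.
So P(the pea under cup 3 | the dealer opened cup 2) = (1/5) / (4/5) = 1/4.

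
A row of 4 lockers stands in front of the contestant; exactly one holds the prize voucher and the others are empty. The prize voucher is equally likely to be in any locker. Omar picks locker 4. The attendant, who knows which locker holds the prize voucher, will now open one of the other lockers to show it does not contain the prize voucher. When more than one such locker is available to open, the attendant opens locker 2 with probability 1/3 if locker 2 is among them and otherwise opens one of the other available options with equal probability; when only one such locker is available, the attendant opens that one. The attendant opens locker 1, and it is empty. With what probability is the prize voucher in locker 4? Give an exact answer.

2/9

Apply Bayes' rule, conditioning on where the prize voucher actually is.
If it is in locker 1 (prior 1/4): the attendant opened locker 1, so this case is ruled out; weight (1/4)·0 = 0.
If it is in locker 2 (prior 1/4): locker 2 holds the prize so is unavailable; the attendant chooses uniformly among the 2 others, probability 1/2; weight (1/4)·(1/2) = 1/8.
If it is in locker 3 (prior 1/4): locker 2 is available but not opened, probability 2/3; weight (1/4)·(2/3) = 1/6.
If it is in locker 4 (prior 1/4): locker 2 is available but not opened; locker 1 gets probability (1 − 1/3)/2 = 1/3; weight (1/4)·(1/3) = 1/12.
The weights sum to 3/8.
So P(the prize voucher in locker 4 | the attendant opened locker 1) = (1/12) / (3/8) = 2/9.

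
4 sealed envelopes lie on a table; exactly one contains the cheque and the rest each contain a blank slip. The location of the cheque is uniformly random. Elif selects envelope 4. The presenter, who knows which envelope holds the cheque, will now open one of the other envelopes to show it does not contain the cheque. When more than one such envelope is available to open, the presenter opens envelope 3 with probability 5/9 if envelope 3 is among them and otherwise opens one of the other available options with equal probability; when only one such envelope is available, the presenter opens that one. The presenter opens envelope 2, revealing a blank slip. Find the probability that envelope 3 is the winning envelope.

Condition on the true location of the cheque.
If it is in envelope 1 (prior 1/4): envelope 3 is available but not opened, probability 4/9; weight (1/4)·(4/9) = 1/9.
If it is in envelope 2 (prior 1/4): the presenter opened envelope 2, so this case is ruled out; weight (1/4)·0 = 0.
If it is in envelope 3 (prior 1/4): envelope 3 holds the prize so is unavailable; the presenter chooses uniformly among the 2 others, probability 1/2; weight (1/4)·(1/2) = 1/8.
If it is in envelope 4 (prior 1/4): envelope 3 is available but not opened; envelope 2 gets probability (1 − 5/9)/2 = 2/9; weight (1/4)·(2/9) = 1/18.
The weights sum to 7/24.
So P(the cheque in envelope 3 | the presenter opened envelope 2) = (1/8) / (7/24) = 3/7.

3/7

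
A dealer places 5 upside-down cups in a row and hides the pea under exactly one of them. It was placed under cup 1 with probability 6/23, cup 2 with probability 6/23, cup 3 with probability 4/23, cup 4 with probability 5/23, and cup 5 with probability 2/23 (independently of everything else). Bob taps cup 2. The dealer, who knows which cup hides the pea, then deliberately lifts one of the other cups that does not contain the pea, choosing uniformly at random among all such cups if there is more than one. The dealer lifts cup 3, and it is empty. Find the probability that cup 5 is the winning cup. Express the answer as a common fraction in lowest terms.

Condition on the true location of the pea.
If it is under cup 1 (prior 6/23): the dealer has 3 equally likely choices, so probability 1/3; weight (6/23)·(1/3) = 2/23.
If it is under cup 2 (prior 6/23): the dealer has 4 equally likely choices, so probability 1/4; weight (6/23)·(1/4) = 3/46.
If it is under cup 3 (prior 4/23): the dealer opened cup 3, so this case is ruled out; weight (4/23)·0 = 0.
If it is under cup 4 (prior 5/23): the dealer has 3 equally likely choices, so probability 1/3; weight (5/23)·(1/3) = 5/69.
If it is under cup 5 (prior 2/23): the dealer has 3 equally likely choices, so probability 1/3; weight (2/23)·(1/3) = 2/69.
The weights sum to 35/138.
So P(the pea under cup 5 | the dealer opened cup 3) = (2/69) / (35/138) = 4/35.

4/35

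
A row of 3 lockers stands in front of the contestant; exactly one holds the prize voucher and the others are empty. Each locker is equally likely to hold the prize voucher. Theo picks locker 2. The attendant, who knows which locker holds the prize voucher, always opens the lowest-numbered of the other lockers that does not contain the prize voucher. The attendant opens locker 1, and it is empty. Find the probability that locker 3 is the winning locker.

1/2

Condition on the true location of the prize voucher.
If it is in locker 1 (prior 1/3): the attendant opened locker 1, so this case is ruled out; weight (1/3)·0 = 0.
If it is in either of lockers 2 and 3 (prior 1/3 each): locker 1 is the lowest-numbered option available, probability 1; weight (1/3)·1 = 1/3 each.
The weights sum to 2/3.
So P(the prize voucher in locker 3 | the attendant opened locker 1) = (1/3) / (2/3) = 1/2.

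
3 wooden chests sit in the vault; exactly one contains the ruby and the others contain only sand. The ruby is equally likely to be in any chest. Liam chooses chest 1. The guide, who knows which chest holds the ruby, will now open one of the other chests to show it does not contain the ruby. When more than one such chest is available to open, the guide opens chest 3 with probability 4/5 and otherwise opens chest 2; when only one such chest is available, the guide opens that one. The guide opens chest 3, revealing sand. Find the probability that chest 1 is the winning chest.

4/9

Consider each possible location of the ruby in turn.
If it is in chest 1 (prior 1/3): chest 3 is available, opened with probability 4/5; weight (1/3)·(4/5) = 4/15.
If it is in chest 2 (prior 1/3): only chest 3 is available, probability 1; weight (1/3)·1 = 1/3.
If it is in chest 3 (prior 1/3): the guide opened chest 3, so this case is ruled out; weight (1/3)·0 = 0.
The weights sum to 3/5.
So P(the ruby in chest 1 | the guide opened chest 3) = (4/15) / (3/5) = 4/9.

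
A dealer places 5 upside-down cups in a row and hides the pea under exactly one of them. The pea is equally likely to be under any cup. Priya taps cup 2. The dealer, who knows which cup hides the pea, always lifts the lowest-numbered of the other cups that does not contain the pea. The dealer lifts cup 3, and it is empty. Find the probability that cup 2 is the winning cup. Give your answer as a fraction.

0

Consider each possible location of the pea in turn.
If it is under cup 1 (prior 1/5): cup 3 is the lowest-numbered option available, probability 1; weight (1/5)·1 = 1/5.
If it is under any of cups 2, 4, and 5 (prior 1/5 each): the dealer would have opened cup 1 instead, probability 0; weight (1/5)·0 = 0 each.
If it is under cup 3 (prior 1/5): the dealer opened cup 3, so this case is ruled out; weight (1/5)·0 = 0.
The weights sum to 1/5.
So P(the pea under cup 2 | the dealer opened cup 3) = 0 / (1/5) = 0.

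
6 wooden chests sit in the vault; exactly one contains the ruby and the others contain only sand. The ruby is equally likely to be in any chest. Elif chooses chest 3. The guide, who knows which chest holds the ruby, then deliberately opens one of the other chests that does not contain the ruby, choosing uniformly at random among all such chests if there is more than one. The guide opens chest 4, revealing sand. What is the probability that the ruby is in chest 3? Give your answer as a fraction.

1/6

Condition on the true location of the ruby.
If it is in any of chests 1, 2, 5, and 6 (prior 1/6 each): the guide has 4 equally likely choices, so probability 1/4; weight (1/6)·(1/4) = 1/24 each.
If it is in chest 3 (prior 1/6): the guide has 5 equally likely choices, so probability 1/5; weight (1/6)·(1/5) = 1/30.
If it is in chest 4 (prior 1/6): the guide opened chest 4, so this case is ruled out; weight (1/6)·0 = 0.
The weights sum to 1/5.
So P(the ruby in chest 3 | the guide opened chest 4) = (1/30) / (1/5) = 1/6.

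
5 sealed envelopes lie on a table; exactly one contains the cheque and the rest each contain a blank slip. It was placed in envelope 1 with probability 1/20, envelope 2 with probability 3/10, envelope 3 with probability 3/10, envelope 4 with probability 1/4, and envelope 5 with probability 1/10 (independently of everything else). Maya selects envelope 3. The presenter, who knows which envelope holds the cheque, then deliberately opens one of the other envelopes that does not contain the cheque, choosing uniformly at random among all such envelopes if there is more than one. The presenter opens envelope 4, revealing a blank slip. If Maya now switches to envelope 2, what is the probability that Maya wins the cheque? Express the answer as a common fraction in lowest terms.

Apply Bayes' rule, conditioning on where the cheque actually is.
If it is in envelope 1 (prior 1/20): the presenter has 3 equally likely choices, so probability 1/3; weight (1/20)·(1/3) = 1/60.
If it is in envelope 2 (prior 3/10): the presenter has 3 equally likely choices, so probability 1/3; weight (3/10)·(1/3) = 1/10.
If it is in envelope 3 (prior 3/10): the presenter has 4 equally likely choices, so probability 1/4; weight (3/10)·(1/4) = 3/40.
If it is in envelope 4 (prior 1/4): the presenter opened envelope 4, so this case is ruled out; weight (1/4)·0 = 0.
If it is in envelope 5 (prior 1/10): the presenter has 3 equally likely choices, so probability 1/3; weight (1/10)·(1/3) = 1/30.
The weights sum to 9/40.
So P(the cheque in envelope 2 | the presenter opened envelope 4) = (1/10) / (9/40) = 4/9.

4/9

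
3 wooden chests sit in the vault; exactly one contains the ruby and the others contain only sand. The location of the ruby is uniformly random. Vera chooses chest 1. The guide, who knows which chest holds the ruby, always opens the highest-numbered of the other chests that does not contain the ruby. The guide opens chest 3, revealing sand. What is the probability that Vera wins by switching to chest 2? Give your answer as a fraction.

1/2

Consider each possible location of the ruby in turn.
If it is in either of chests 1 and 2 (prior 1/3 each): chest 3 is the highest-numbered option available, probability 1; weight (1/3)·1 = 1/3 each.
If it is in chest 3 (prior 1/3): the guide opened chest 3, so this case is ruled out; weight (1/3)·0 = 0.
The weights sum to 2/3.
So P(the ruby in chest 2 | the guide opened chest 3) = (1/3) / (2/3) = 1/2.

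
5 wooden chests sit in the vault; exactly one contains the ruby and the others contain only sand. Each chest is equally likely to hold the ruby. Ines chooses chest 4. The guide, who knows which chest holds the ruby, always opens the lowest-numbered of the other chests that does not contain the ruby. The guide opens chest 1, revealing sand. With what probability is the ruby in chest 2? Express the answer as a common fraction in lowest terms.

Condition on the true location of the ruby.
If it is in chest 1 (prior 1/5): the guide opened chest 1, so this case is ruled out; weight (1/5)·0 = 0.
If it is in any of chests 2, 3, 4, and 5 (prior 1/5 each): chest 1 is the lowest-numbered option available, probability 1; weight (1/5)·1 = 1/5 each.
The weights sum to 4/5.
So P(the ruby in chest 2 | the guide opened chest 1) = (1/5) / (4/5) = 1/4.

1/4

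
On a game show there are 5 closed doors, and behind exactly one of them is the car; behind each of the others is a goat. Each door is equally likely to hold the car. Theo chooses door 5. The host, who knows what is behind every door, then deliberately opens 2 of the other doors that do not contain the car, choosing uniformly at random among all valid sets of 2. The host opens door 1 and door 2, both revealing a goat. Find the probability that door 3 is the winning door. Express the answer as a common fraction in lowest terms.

2/5

Condition on the true location of the car.
If it is behind either of doors 1 and 2 (prior 1/5 each): that door was opened and seen not to hold the prize — ruled out; weight (1/5)·0 = 0 each.
If it is behind either of doors 3 and 4 (prior 1/5 each): the host has 3 equally likely choices, so probability 1/3; weight (1/5)·(1/3) = 1/15 each.
If it is behind door 5 (prior 1/5): the host has 6 equally likely choices, so probability 1/6; weight (1/5)·(1/6) = 1/30.
The weights sum to 1/6.
So P(the car behind door 3 | the host opened door 1 and door 2) = (1/15) / (1/6) = 2/5.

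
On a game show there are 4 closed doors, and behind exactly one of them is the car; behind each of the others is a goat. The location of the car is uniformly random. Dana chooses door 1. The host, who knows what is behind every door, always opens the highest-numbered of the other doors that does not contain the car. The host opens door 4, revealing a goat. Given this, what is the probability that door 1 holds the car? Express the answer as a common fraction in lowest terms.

Condition on the true location of the car.
If it is behind any of doors 1, 2, and 3 (prior 1/4 each): door 4 is the highest-numbered option available, probability 1; weight (1/4)·1 = 1/4 each.
If it is behind door 4 (prior 1/4): the host opened door 4, so this case is ruled out; weight (1/4)·0 = 0.
The weights sum to 3/4.
So P(the car behind door 1 | the host opened door 4) = (1/4) / (3/4) = 1/3.

1/3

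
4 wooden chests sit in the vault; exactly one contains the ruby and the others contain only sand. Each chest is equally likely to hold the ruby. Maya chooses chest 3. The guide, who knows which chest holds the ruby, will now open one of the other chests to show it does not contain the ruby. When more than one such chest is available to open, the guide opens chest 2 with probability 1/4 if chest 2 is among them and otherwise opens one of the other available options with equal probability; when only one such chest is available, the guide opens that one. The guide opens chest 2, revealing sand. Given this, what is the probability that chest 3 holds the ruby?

1/3

Condition on the true location of the ruby.
If it is in any of chests 1, 3, and 4 (prior 1/4 each): chest 2 is available, opened with probability 1/4; weight (1/4)·(1/4) = 1/16 each.
If it is in chest 2 (prior 1/4): the guide opened chest 2, so this case is ruled out; weight (1/4)·0 = 0.
The weights sum to 3/16.
So P(the ruby in chest 3 | the guide opened chest 2) = (1/16) / (3/16) = 1/3.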